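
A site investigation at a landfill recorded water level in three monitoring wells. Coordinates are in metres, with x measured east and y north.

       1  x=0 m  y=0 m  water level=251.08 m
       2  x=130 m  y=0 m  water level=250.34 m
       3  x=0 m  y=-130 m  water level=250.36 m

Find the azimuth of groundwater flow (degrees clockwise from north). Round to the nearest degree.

134°

∂h/∂x = (250.34 − 251.08) / (130 − 0) = -0.005692
∂h/∂y = (250.36 − 251.08) / (-130 − 0) = +0.005538
Flow direction (−∇h) has components (+0.005692 E, -0.005538 N).
Azimuth = atan2(E, N) = atan2(+0.005692, -0.005538) = 134.2° ≈ 134°.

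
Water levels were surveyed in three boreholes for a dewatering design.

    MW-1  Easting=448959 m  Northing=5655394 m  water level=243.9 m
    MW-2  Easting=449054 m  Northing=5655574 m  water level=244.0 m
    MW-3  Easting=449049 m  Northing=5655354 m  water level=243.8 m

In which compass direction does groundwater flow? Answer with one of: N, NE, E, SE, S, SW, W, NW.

Taking MW-1 as reference: MW-2−MW-1 = (95, 180, +0.1); MW-3−MW-1 = (90, -40, -0.1).
Determinant of the coordinate differences = 95·(-40) − 90·180 = -20000.
∂h/∂x = [(+0.1)·(-40) − (-0.1)·180] / -20000 = -0.0007000
∂h/∂y = [95·(-0.1) − 90·(+0.1)] / -20000 = +0.0009250
Flow = −∇h = (+0.0007000 east, -0.0009250 north), which points southeast.

SE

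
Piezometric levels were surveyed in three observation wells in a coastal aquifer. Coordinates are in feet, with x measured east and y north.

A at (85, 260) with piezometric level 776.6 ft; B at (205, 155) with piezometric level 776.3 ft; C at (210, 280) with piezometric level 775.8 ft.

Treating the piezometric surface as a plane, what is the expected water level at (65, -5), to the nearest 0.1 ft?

777.7 ft

With h = a·x + b·y + c and A as origin, the differences give:
  120·a + (-105)·b = -0.3
  125·a + 20·b = -0.8
Eliminate b (×20 and ×(-105), subtract): 15525·a = -90.00 → a = ∂h/∂x = -0.005797
Back-substitute: b = ∂h/∂y = -0.003768.
h(65, -5) = 776.6 + (-0.005797)·(-20) + (-0.003768)·(-265) = 776.6 +0.116 +0.999 = 777.714 ft.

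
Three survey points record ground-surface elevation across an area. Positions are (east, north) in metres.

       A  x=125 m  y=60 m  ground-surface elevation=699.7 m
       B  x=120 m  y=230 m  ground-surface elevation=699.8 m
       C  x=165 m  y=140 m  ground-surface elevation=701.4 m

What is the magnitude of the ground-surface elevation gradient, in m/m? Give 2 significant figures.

Differences from A: to B (Δx, Δy, Δh) = (-5, 170, +0.1); to C = (40, 80, +1.7).
Determinant of the coordinate differences = (-5)·80 − 40·170 = -7200.
∂z/∂x = [(+0.1)·80 − (+1.7)·170] / -7200 = +0.03903
∂z/∂y = [(-5)·(+1.7) − 40·(+0.1)] / -7200 = +0.001736
|∇f| = √(0.03903² + 0.001736²) = 0.03907 m/m

0.039 m/m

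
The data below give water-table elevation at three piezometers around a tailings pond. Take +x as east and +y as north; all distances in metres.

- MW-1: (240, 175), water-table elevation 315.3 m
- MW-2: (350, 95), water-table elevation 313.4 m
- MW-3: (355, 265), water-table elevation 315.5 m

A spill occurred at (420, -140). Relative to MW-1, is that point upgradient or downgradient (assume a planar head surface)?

With h = a·x + b·y + c and MW-1 as origin, the differences give:
  110·a + (-80)·b = -1.9
  115·a + 90·b = +0.2
Eliminate b (×90 and ×(-80), subtract): 19100·a = -155.00 → a = ∂h/∂x = -0.008115
Back-substitute: b = ∂h/∂y = +0.01259.
Head at (420, -140) = 315.3 + (-0.008115)·(180) + (+0.01259)·(-315) = 309.87 m.
That is lower than the 315.3 m at MW-1, so the point is downgradient.

downgradient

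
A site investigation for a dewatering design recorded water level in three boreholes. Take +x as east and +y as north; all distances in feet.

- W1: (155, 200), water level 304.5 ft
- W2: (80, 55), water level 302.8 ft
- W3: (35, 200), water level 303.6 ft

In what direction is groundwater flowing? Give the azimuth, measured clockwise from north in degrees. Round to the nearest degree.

224°

With h = a·x + b·y + c and W1 as origin, the differences give:
  (-75)·a + (-145)·b = -1.7
  (-120)·a + 0·b = -0.9
Eliminate b (×0 and ×(-145), subtract): -17400·a = -130.50 → a = ∂h/∂x = +0.007500
Back-substitute: b = ∂h/∂y = +0.007845.
Flow direction (−∇h) has components (-0.007500 E, -0.007845 N).
Azimuth = atan2(E, N) = atan2(-0.007500, -0.007845) = 223.7° ≈ 224°.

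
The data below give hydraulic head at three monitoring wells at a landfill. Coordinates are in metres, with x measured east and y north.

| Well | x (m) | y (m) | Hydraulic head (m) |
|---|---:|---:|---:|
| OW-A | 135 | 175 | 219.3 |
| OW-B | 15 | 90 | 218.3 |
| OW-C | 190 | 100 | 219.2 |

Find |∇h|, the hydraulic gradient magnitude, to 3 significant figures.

0.00690

Taking OW-A as reference: OW-B−OW-A = (-120, -85, -1.0); OW-C−OW-A = (55, -75, -0.1).
Solve a·Δx + b·Δy = Δh: det = (-120)·(-75) − 55·(-85) = 13675.
∂h/∂x = [(-1.0)·(-75) − (-0.1)·(-85)] / 13675 = +0.004863
∂h/∂y = [(-120)·(-0.1) − 55·(-1.0)] / 13675 = +0.004899
|∇h| = √(0.004863² + 0.004899²) = 0.006903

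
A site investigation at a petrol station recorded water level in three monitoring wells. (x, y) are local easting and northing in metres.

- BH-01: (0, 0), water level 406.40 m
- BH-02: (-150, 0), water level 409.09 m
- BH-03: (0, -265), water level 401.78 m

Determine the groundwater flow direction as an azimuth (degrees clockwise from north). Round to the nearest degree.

134°

∂h/∂x = (409.09 − 406.40) / (-150 − 0) = -0.01793
∂h/∂y = (401.78 − 406.40) / (-265 − 0) = +0.01743
Flow direction (−∇h) has components (+0.01793 E, -0.01743 N).
Azimuth = atan2(E, N) = atan2(+0.01793, -0.01743) = 134.2° ≈ 134°.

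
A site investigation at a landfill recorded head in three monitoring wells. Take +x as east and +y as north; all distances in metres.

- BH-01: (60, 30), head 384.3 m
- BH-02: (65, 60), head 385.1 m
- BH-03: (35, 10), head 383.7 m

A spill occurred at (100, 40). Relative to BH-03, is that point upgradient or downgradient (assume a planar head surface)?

upgradient

Differences from BH-01: to BH-02 (Δx, Δy, Δh) = (5, 30, +0.8); to BH-03 = (-25, -20, -0.6).
Determinant of the coordinate differences = 5·(-20) − (-25)·30 = 650.
∂h/∂x = [(+0.8)·(-20) − (-0.6)·30] / 650 = +0.003077
∂h/∂y = [5·(-0.6) − (-25)·(+0.8)] / 650 = +0.02615
Head at (100, 40) = 384.3 + (+0.003077)·(40) + (+0.02615)·(10) = 384.68 m.
That is higher than the 383.7 m at BH-03, so the point is upgradient.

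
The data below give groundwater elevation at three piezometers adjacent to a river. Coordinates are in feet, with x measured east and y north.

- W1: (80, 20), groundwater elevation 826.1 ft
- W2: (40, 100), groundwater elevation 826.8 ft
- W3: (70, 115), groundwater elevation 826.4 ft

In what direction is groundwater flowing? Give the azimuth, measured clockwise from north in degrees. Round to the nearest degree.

097°

Taking W1 as reference: W2−W1 = (-40, 80, +0.7); W3−W1 = (-10, 95, +0.3).
Determinant of the coordinate differences = (-40)·95 − (-10)·80 = -3000.
∂h/∂x = [(+0.7)·95 − (+0.3)·80] / -3000 = -0.01417
∂h/∂y = [(-40)·(+0.3) − (-10)·(+0.7)] / -3000 = +0.001667
Flow direction (−∇h) has components (+0.01417 E, -0.001667 N).
Azimuth = atan2(E, N) = atan2(+0.01417, -0.001667) = 96.7° ≈ 097°.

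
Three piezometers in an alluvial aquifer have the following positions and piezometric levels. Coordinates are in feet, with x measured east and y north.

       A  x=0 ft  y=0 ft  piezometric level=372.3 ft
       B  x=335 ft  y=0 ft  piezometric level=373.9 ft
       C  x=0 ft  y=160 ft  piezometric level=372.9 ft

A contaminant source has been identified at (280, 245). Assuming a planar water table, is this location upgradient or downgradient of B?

upgradient

∂h/∂x = (373.9 − 372.3) / (335 − 0) = +0.004776
∂h/∂y = (372.9 − 372.3) / (160 − 0) = +0.003750
Head at (280, 245) = 372.3 + (+0.004776)·(280) + (+0.003750)·(245) = 374.56 ft.
That is higher than the 373.9 ft at B, so the point is upgradient.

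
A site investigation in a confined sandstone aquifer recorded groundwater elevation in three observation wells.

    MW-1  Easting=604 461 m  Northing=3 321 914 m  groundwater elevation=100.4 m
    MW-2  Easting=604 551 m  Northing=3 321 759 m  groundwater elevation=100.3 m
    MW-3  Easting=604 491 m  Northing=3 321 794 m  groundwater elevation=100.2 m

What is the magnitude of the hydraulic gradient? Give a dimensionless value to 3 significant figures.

Three-point gradient (reference MW-1): Δ to MW-2 = (90, -155, -0.1), Δ to MW-3 = (30, -120, -0.2).
∂h/∂x = +0.003089, ∂h/∂y = +0.002439 (det = -6150).
|∇h| = √(0.003089² + 0.002439²) = 0.003936

0.00394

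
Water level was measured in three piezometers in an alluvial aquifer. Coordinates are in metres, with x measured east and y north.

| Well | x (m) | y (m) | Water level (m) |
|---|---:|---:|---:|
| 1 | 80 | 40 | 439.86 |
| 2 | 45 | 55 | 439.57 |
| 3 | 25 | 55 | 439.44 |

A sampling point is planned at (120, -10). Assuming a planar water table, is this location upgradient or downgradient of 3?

upgradient

Taking 1 as reference: 2−1 = (-35, 15, -0.29); 3−1 = (-55, 15, -0.42).
Determinant of the coordinate differences = (-35)·15 − (-55)·15 = 300.
∂h/∂x = [(-0.29)·15 − (-0.42)·15] / 300 = +0.006500
∂h/∂y = [(-35)·(-0.42) − (-55)·(-0.29)] / 300 = -0.004167
Head at (120, -10) = 439.86 + (+0.006500)·(40) + (-0.004167)·(-50) = 440.33 m.
That is higher than the 439.44 m at 3, so the point is upgradient.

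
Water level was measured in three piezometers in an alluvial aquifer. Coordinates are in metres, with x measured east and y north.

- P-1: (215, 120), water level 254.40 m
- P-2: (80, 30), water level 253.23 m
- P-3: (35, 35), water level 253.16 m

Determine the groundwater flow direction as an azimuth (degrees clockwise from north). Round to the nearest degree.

With h = a·x + b·y + c and P-1 as origin, the differences give:
  (-135)·a + (-90)·b = -1.17
  (-180)·a + (-85)·b = -1.24
Eliminate b (×(-85) and ×(-90), subtract): -4725·a = -12.150 → a = ∂h/∂x = +0.002571
Back-substitute: b = ∂h/∂y = +0.009143.
Flow direction (−∇h) has components (-0.002571 E, -0.009143 N).
Azimuth = atan2(E, N) = atan2(-0.002571, -0.009143) = 195.7° ≈ 196°.

196°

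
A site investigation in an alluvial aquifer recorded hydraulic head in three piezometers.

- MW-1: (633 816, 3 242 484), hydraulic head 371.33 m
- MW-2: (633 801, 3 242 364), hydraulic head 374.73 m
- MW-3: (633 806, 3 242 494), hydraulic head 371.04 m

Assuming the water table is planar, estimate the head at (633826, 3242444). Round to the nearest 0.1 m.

Taking MW-1 as reference: MW-2−MW-1 = (-15, -120, +3.40); MW-3−MW-1 = (-10, 10, -0.29).
Determinant of the coordinate differences = (-15)·10 − (-10)·(-120) = -1350.
∂h/∂x = [(+3.40)·10 − (-0.29)·(-120)] / -1350 = +0.0005926
∂h/∂y = [(-15)·(-0.29) − (-10)·(+3.40)] / -1350 = -0.02841
h(633826, 3242444) = 371.33 + (+0.0005926)·(10) + (-0.02841)·(-40) = 371.33 +0.006 +1.136 = 372.472 m.

372.5 m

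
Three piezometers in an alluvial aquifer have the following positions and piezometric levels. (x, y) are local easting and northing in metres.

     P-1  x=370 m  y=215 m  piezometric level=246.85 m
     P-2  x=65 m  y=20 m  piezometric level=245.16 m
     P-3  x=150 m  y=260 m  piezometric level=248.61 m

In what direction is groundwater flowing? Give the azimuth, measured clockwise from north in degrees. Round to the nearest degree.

164°

Taking P-1 as reference: P-2−P-1 = (-305, -195, -1.69); P-3−P-1 = (-220, 45, +1.76).
Determinant of the coordinate differences = (-305)·45 − (-220)·(-195) = -56625.
∂h/∂x = [(-1.69)·45 − (+1.76)·(-195)] / -56625 = -0.004718
∂h/∂y = [(-305)·(+1.76) − (-220)·(-1.69)] / -56625 = +0.01605
Flow direction (−∇h) has components (+0.004718 E, -0.01605 N).
Azimuth = atan2(E, N) = atan2(+0.004718, -0.01605) = 163.6° ≈ 164°.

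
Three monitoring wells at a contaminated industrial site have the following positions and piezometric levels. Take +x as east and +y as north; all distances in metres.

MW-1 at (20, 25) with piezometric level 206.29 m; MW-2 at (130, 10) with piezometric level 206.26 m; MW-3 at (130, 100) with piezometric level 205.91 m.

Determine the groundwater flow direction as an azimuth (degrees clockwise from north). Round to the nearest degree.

012°

With h = a·x + b·y + c and MW-1 as origin, the differences give:
  110·a + (-15)·b = -0.03
  110·a + 75·b = -0.38
Eliminate b (×75 and ×(-15), subtract): 9900·a = -7.950 → a = ∂h/∂x = -0.0008030
Back-substitute: b = ∂h/∂y = -0.003889.
Flow direction (−∇h) has components (+0.0008030 E, +0.003889 N).
Azimuth = atan2(E, N) = atan2(+0.0008030, +0.003889) = 11.7° ≈ 012°.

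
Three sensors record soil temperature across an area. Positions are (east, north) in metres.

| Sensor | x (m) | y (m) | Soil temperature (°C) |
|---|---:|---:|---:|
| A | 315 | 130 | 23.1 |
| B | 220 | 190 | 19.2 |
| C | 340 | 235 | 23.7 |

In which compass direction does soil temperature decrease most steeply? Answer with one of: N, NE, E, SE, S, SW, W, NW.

With T = a·x + b·y + c and A as origin, the differences give:
  (-95)·a + 60·b = -3.9
  25·a + 105·b = +0.6
Eliminate b (×105 and ×60, subtract): -11475·a = -445.50 → a = ∂T/∂x = +0.03882
Back-substitute: b = ∂T/∂y = -0.003529.
Steepest decrease is along −∇f = (-0.03882 E, +0.003529 N) → west.

W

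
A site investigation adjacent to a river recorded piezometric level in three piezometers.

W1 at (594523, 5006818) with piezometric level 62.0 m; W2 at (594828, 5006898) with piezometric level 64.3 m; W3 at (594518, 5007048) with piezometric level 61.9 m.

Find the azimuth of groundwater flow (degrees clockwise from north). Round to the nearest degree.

272°

With h = a·x + b·y + c and W1 as origin, the differences give:
  305·a + 80·b = +2.3
  (-5)·a + 230·b = -0.1
Eliminate b (×230 and ×80, subtract): 70550·a = 537.00 → a = ∂h/∂x = +0.007612
Back-substitute: b = ∂h/∂y = -0.0002693.
Flow direction (−∇h) has components (-0.007612 E, +0.0002693 N).
Azimuth = atan2(E, N) = atan2(-0.007612, +0.0002693) = 272.0° ≈ 272°.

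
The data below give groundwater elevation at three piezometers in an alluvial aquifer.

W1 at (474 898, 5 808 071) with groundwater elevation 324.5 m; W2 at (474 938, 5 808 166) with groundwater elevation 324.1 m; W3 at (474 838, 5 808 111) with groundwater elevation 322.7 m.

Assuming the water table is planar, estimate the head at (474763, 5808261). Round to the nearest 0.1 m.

With h = a·x + b·y + c and W1 as origin, the differences give:
  40·a + 95·b = -0.4
  (-60)·a + 40·b = -1.8
Eliminate b (×40 and ×95, subtract): 7300·a = 155.00 → a = ∂h/∂x = +0.02123
Back-substitute: b = ∂h/∂y = -0.01315.
h(474763, 5808261) = 324.5 + (+0.02123)·(-135) + (-0.01315)·(190) = 324.5 -2.866 -2.499 = 319.135 m.

319.1 m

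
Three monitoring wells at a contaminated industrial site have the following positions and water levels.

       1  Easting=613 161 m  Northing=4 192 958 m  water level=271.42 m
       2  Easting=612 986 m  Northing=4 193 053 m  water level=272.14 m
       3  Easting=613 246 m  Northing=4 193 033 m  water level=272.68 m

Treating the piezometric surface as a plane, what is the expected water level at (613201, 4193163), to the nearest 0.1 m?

274.3 m

Taking 1 as reference: 2−1 = (-175, 95, +0.72); 3−1 = (85, 75, +1.26).
Determinant of the coordinate differences = (-175)·75 − 85·95 = -21200.
∂h/∂x = [(+0.72)·75 − (+1.26)·95] / -21200 = +0.003099
∂h/∂y = [(-175)·(+1.26) − 85·(+0.72)] / -21200 = +0.01329
h(613201, 4193163) = 271.42 + (+0.003099)·(40) + (+0.01329)·(205) = 271.42 +0.124 +2.724 = 274.268 m.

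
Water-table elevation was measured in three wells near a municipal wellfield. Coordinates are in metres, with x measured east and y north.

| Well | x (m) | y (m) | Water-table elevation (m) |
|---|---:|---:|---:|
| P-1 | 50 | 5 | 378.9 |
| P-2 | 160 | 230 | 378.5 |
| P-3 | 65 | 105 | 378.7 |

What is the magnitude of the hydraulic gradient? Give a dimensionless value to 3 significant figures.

0.00220

Three-point gradient (reference P-1): Δ to P-2 = (110, 225, -0.4), Δ to P-3 = (15, 100, -0.2).
∂h/∂x = +0.0006557, ∂h/∂y = -0.002098 (det = 7625).
|∇h| = √(0.0006557² + -0.002098²) = 0.002198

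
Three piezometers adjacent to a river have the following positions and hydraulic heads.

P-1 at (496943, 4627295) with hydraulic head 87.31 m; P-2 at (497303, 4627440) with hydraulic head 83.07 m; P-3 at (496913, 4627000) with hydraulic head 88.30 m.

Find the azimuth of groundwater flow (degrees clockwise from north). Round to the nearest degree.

078°

With h = a·x + b·y + c and P-1 as origin, the differences give:
  360·a + 145·b = -4.24
  (-30)·a + (-295)·b = +0.99
Eliminate b (×(-295) and ×145, subtract): -101850·a = 1107.250 → a = ∂h/∂x = -0.01087
Back-substitute: b = ∂h/∂y = -0.002250.
Flow direction (−∇h) has components (+0.01087 E, +0.002250 N).
Azimuth = atan2(E, N) = atan2(+0.01087, +0.002250) = 78.3° ≈ 078°.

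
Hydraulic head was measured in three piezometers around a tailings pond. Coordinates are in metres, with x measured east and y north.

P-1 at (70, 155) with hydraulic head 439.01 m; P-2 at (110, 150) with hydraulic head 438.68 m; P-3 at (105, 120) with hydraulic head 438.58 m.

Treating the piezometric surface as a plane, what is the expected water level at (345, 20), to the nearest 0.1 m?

436.3 m

Differences from P-1: to P-2 (Δx, Δy, Δh) = (40, -5, -0.33); to P-3 = (35, -35, -0.43).
Determinant of the coordinate differences = 40·(-35) − 35·(-5) = -1225.
∂h/∂x = [(-0.33)·(-35) − (-0.43)·(-5)] / -1225 = -0.007673
∂h/∂y = [40·(-0.43) − 35·(-0.33)] / -1225 = +0.004612
h(345, 20) = 439.01 + (-0.007673)·(275) + (+0.004612)·(-135) = 439.01 -2.110 -0.623 = 436.277 m.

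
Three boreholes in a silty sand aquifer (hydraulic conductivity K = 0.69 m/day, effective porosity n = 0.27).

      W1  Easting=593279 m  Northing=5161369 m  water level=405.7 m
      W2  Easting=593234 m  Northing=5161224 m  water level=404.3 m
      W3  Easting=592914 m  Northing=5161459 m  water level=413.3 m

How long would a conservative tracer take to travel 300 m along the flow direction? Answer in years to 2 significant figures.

With h = a·x + b·y + c and W1 as origin, the differences give:
  (-45)·a + (-145)·b = -1.4
  (-365)·a + 90·b = +7.6
Eliminate b (×90 and ×(-145), subtract): -56975·a = 976.00 → a = ∂h/∂x = -0.01713
Back-substitute: b = ∂h/∂y = +0.01497.
|∇h| = √(-0.01713² + 0.01497²) = 0.02275
Seepage velocity v = K·i/n = 0.69 × 0.02275 / 0.27 = 0.05814 m/day.
t = 300 / 0.05814 = 5160 days = 14.1 years.

14 years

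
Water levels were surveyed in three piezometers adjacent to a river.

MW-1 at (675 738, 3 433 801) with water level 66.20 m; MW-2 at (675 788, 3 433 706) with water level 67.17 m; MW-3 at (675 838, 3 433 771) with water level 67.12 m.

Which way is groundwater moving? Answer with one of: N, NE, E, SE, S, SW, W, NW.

NW

Three-point gradient (reference MW-1): Δ to MW-2 = (50, -95, +0.97), Δ to MW-3 = (100, -30, +0.92).
∂h/∂x = +0.007288, ∂h/∂y = -0.006375 (det = 8000).
Flow = −∇h = (-0.007288 east, +0.006375 north), which points northwest.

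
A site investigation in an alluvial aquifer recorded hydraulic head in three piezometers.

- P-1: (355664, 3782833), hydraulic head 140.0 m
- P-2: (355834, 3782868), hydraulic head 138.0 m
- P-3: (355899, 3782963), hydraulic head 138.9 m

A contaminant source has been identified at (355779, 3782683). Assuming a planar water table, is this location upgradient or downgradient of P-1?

downgradient

Differences from P-1: to P-2 (Δx, Δy, Δh) = (170, 35, -2.0); to P-3 = (235, 130, -1.1).
Solve a·Δx + b·Δy = Δh: det = 170·130 − 235·35 = 13875.
∂h/∂x = [(-2.0)·130 − (-1.1)·35] / 13875 = -0.01596
∂h/∂y = [170·(-1.1) − 235·(-2.0)] / 13875 = +0.02040
Head at (355779, 3782683) = 140.0 + (-0.01596)·(115) + (+0.02040)·(-150) = 135.10 m.
That is lower than the 140.0 m at P-1, so the point is downgradient.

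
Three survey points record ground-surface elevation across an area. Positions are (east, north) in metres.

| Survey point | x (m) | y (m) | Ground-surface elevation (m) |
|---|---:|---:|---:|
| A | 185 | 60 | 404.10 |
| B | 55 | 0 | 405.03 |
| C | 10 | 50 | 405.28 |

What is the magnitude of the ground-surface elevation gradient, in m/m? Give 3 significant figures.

0.00676 m/m

With z = a·x + b·y + c and A as origin, the differences give:
  (-130)·a + (-60)·b = +0.93
  (-175)·a + (-10)·b = +1.18
Eliminate b (×(-10) and ×(-60), subtract): -9200·a = 61.500 → a = ∂z/∂x = -0.006685
Back-substitute: b = ∂z/∂y = -0.001016.
|∇f| = √(-0.006685² + -0.001016²) = 0.006762 m/m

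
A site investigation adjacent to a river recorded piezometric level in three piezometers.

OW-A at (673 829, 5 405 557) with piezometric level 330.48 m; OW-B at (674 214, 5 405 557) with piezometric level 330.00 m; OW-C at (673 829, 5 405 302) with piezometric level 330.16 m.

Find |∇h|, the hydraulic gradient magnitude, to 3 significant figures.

∂h/∂x = (330.00 − 330.48) / (674214 − 673829) = -0.001247
∂h/∂y = (330.16 − 330.48) / (5405302 − 5405557) = +0.001255
|∇h| = √(-0.001247² + 0.001255²) = 0.001769

0.00177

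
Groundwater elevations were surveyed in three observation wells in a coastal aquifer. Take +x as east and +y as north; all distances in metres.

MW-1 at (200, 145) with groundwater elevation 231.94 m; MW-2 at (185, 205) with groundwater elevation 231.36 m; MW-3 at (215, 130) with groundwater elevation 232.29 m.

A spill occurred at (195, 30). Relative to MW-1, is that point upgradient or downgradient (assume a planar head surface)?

With h = a·x + b·y + c and MW-1 as origin, the differences give:
  (-15)·a + 60·b = -0.58
  15·a + (-15)·b = +0.35
Eliminate b (×(-15) and ×60, subtract): -675·a = -12.300 → a = ∂h/∂x = +0.01822
Back-substitute: b = ∂h/∂y = -0.005111.
Head at (195, 30) = 231.94 + (+0.01822)·(-5) + (-0.005111)·(-115) = 232.44 m.
That is higher than the 231.94 m at MW-1, so the point is upgradient.

upgradient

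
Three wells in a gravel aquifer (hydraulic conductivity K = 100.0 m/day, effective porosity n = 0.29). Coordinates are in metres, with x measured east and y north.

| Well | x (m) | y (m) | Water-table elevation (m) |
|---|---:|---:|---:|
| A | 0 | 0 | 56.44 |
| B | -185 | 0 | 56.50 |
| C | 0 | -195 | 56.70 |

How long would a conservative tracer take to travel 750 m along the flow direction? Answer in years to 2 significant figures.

4.3 years

∂h/∂x = (56.50 − 56.44) / (-185 − 0) = -0.0003243
∂h/∂y = (56.70 − 56.44) / (-195 − 0) = -0.001333
|∇h| = √(-0.0003243² + -0.001333²) = 0.001372
Seepage velocity v = K·i/n = 100.0 × 0.001372 / 0.29 = 0.4731 m/day.
t = 750 / 0.4731 = 1585 days = 4.34 years.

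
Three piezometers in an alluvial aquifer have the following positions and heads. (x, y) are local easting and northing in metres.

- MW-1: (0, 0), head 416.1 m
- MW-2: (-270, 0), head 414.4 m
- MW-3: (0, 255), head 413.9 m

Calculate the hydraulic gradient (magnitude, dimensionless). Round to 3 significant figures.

0.0107

∂h/∂x = (414.4 − 416.1) / (-270 − 0) = +0.006296
∂h/∂y = (413.9 − 416.1) / (255 − 0) = -0.008627
|∇h| = √(0.006296² + -0.008627²) = 0.01068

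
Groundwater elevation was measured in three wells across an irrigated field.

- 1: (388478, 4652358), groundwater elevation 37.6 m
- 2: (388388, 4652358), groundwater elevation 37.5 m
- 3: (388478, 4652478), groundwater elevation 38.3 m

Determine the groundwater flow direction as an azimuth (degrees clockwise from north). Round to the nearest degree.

191°

∂h/∂x = (37.5 − 37.6) / (388388 − 388478) = +0.001111
∂h/∂y = (38.3 − 37.6) / (4652478 − 4652358) = +0.005833
Flow direction (−∇h) has components (-0.001111 E, -0.005833 N).
Azimuth = atan2(E, N) = atan2(-0.001111, -0.005833) = 190.8° ≈ 191°.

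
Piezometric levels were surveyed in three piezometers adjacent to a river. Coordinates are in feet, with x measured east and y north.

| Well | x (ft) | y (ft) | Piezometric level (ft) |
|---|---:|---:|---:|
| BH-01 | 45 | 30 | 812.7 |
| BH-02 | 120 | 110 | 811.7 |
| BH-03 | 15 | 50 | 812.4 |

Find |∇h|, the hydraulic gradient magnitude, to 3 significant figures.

Taking BH-01 as reference: BH-02−BH-01 = (75, 80, -1.0); BH-03−BH-01 = (-30, 20, -0.3).
Solve a·Δx + b·Δy = Δh: det = 75·20 − (-30)·80 = 3900.
∂h/∂x = [(-1.0)·20 − (-0.3)·80] / 3900 = +0.001026
∂h/∂y = [75·(-0.3) − (-30)·(-1.0)] / 3900 = -0.01346
|∇h| = √(0.001026² + -0.01346²) = 0.0135

0.0135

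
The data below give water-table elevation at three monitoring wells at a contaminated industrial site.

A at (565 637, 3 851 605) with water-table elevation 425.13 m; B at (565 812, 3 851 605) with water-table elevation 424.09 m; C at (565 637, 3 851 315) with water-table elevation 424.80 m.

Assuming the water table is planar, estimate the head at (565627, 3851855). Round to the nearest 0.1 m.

∂h/∂x = (424.09 − 425.13) / (565812 − 565637) = -0.005943
∂h/∂y = (424.80 − 425.13) / (3851315 − 3851605) = +0.001138
h(565627, 3851855) = 425.13 + (-0.005943)·(-10) + (+0.001138)·(250) = 425.13 +0.059 +0.284 = 425.474 m.

425.5 m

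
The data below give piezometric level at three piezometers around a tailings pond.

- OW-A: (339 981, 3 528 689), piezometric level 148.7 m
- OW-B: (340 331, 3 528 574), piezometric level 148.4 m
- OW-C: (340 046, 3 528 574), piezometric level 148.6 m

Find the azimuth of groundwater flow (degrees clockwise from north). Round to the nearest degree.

Differences from OW-A: to OW-B (Δx, Δy, Δh) = (350, -115, -0.3); to OW-C = (65, -115, -0.1).
Solve a·Δx + b·Δy = Δh: det = 350·(-115) − 65·(-115) = -32775.
∂h/∂x = [(-0.3)·(-115) − (-0.1)·(-115)] / -32775 = -0.0007018
∂h/∂y = [350·(-0.1) − 65·(-0.3)] / -32775 = +0.0004729
Flow direction (−∇h) has components (+0.0007018 E, -0.0004729 N).
Azimuth = atan2(E, N) = atan2(+0.0007018, -0.0004729) = 124.0° ≈ 124°.

124°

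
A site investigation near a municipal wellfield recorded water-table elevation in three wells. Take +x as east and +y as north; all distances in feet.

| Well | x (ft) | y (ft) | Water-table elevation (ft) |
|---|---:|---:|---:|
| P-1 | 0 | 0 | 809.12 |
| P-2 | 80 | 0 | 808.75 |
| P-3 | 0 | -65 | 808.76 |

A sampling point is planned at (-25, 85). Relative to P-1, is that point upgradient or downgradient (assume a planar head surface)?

∂h/∂x = (808.75 − 809.12) / (80 − 0) = -0.004625
∂h/∂y = (808.76 − 809.12) / (-65 − 0) = +0.005538
Head at (-25, 85) = 809.12 + (-0.004625)·(-25) + (+0.005538)·(85) = 809.71 ft.
That is higher than the 809.12 ft at P-1, so the point is upgradient.

upgradient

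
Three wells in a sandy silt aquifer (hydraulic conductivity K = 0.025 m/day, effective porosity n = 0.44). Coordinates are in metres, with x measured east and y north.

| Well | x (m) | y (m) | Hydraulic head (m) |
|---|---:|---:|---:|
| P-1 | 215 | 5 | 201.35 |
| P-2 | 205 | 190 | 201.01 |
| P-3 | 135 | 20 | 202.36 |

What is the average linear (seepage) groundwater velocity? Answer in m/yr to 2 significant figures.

Differences from P-1: to P-2 (Δx, Δy, Δh) = (-10, 185, -0.34); to P-3 = (-80, 15, +1.01).
Determinant of the coordinate differences = (-10)·15 − (-80)·185 = 14650.
∂h/∂x = [(-0.34)·15 − (+1.01)·185] / 14650 = -0.01310
∂h/∂y = [(-10)·(+1.01) − (-80)·(-0.34)] / 14650 = -0.002546
|∇h| = √(-0.01310² + -0.002546²) = 0.01335
Seepage velocity v = K·i/n = 0.025 × 0.01335 / 0.44 = 0.0007585 m/day = 0.277 m/yr.

0.28 m/yr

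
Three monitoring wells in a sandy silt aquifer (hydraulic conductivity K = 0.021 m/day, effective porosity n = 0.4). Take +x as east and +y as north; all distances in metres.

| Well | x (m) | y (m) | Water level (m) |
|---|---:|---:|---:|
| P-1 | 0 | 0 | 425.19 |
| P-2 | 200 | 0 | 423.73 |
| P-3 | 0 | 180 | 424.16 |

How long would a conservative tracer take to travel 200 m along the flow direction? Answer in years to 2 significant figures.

1100 years

∂h/∂x = (423.73 − 425.19) / (200 − 0) = -0.007300
∂h/∂y = (424.16 − 425.19) / (180 − 0) = -0.005722
|∇h| = √(-0.007300² + -0.005722²) = 0.009275
Seepage velocity v = K·i/n = 0.021 × 0.009275 / 0.4 = 0.0004869 m/day.
t = 200 / 0.0004869 = 4.108e+05 days = 1.12e+03 years.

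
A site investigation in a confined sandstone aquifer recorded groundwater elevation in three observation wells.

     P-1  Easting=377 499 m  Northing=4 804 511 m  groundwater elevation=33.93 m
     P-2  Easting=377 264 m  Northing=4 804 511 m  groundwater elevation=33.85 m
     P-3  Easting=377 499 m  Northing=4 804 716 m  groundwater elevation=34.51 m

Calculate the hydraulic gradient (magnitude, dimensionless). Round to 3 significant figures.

0.00285

∂h/∂x = (33.85 − 33.93) / (377264 − 377499) = +0.0003404
∂h/∂y = (34.51 − 33.93) / (4804716 − 4804511) = +0.002829
|∇h| = √(0.0003404² + 0.002829²) = 0.002849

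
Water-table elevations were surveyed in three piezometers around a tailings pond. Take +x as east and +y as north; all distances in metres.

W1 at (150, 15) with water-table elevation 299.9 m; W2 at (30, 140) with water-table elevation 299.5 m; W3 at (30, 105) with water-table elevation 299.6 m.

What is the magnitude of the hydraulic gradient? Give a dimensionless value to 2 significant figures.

Taking W1 as reference: W2−W1 = (-120, 125, -0.4); W3−W1 = (-120, 90, -0.3).
Solve a·Δx + b·Δy = Δh: det = (-120)·90 − (-120)·125 = 4200.
∂h/∂x = [(-0.4)·90 − (-0.3)·125] / 4200 = +0.0003571
∂h/∂y = [(-120)·(-0.3) − (-120)·(-0.4)] / 4200 = -0.002857
|∇h| = √(0.0003571² + -0.002857²) = 0.002879

0.0029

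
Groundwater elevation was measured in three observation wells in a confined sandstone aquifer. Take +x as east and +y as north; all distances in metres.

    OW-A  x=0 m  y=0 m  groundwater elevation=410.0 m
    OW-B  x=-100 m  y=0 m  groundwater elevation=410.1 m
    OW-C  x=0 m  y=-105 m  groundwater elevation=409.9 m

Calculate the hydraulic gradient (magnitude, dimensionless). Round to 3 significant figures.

∂h/∂x = (410.1 − 410.0) / (-100 − 0) = -0.001000
∂h/∂y = (409.9 − 410.0) / (-105 − 0) = +0.0009524
|∇h| = √(-0.001000² + 0.0009524²) = 0.001381

0.00138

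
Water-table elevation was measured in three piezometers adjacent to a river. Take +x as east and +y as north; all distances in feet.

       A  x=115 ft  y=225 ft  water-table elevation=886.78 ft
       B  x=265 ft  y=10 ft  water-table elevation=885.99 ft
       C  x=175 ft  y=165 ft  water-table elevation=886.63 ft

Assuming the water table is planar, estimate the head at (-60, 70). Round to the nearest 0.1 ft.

885.1 ft

With h = a·x + b·y + c and A as origin, the differences give:
  150·a + (-215)·b = -0.79
  60·a + (-60)·b = -0.15
Eliminate b (×(-60) and ×(-215), subtract): 3900·a = 15.150 → a = ∂h/∂x = +0.003885
Back-substitute: b = ∂h/∂y = +0.006385.
h(-60, 70) = 886.78 + (+0.003885)·(-175) + (+0.006385)·(-155) = 886.78 -0.680 -0.990 = 885.111 ft.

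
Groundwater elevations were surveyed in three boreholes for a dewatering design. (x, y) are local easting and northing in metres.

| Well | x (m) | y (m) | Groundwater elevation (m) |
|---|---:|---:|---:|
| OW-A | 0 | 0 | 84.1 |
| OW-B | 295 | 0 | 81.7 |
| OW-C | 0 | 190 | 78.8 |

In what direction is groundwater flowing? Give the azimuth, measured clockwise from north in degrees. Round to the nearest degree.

∂h/∂x = (81.7 − 84.1) / (295 − 0) = -0.008136
∂h/∂y = (78.8 − 84.1) / (190 − 0) = -0.02789
Flow direction (−∇h) has components (+0.008136 E, +0.02789 N).
Azimuth = atan2(E, N) = atan2(+0.008136, +0.02789) = 16.3° ≈ 016°.

016°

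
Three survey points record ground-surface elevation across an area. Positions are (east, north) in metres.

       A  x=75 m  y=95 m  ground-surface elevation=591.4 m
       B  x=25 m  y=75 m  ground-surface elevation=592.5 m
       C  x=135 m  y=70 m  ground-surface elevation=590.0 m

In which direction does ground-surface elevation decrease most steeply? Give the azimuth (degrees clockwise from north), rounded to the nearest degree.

094°

Taking A as reference: B−A = (-50, -20, +1.1); C−A = (60, -25, -1.4).
Solve a·Δx + b·Δy = Δz: det = (-50)·(-25) − 60·(-20) = 2450.
∂z/∂x = [(+1.1)·(-25) − (-1.4)·(-20)] / 2450 = -0.02265
∂z/∂y = [(-50)·(-1.4) − 60·(+1.1)] / 2450 = +0.001633
Steepest decrease is along −∇f: components (+0.02265 E, -0.001633 N).
Azimuth = atan2(+0.02265, -0.001633) = 94.1° ≈ 094°.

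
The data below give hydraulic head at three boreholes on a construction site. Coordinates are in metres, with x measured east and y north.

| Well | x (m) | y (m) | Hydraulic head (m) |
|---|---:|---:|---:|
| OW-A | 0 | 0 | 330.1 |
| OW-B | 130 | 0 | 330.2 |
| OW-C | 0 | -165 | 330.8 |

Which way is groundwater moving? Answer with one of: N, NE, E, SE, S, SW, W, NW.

N

∂h/∂x = (330.2 − 330.1) / (130 − 0) = +0.0007692
∂h/∂y = (330.8 − 330.1) / (-165 − 0) = -0.004242
Flow = −∇h = (-0.0007692 east, +0.004242 north), which points north.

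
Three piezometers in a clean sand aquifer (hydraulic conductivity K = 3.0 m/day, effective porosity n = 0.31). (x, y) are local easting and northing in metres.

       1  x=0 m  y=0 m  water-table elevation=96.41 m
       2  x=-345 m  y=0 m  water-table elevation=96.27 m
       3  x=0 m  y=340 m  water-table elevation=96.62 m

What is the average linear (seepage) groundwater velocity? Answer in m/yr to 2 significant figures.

∂h/∂x = (96.27 − 96.41) / (-345 − 0) = +0.0004058
∂h/∂y = (96.62 − 96.41) / (340 − 0) = +0.0006176
|∇h| = √(0.0004058² + 0.0006176²) = 0.000739
Seepage velocity v = K·i/n = 3.0 × 0.000739 / 0.31 = 0.007152 m/day = 2.612 m/yr.

2.6 m/yr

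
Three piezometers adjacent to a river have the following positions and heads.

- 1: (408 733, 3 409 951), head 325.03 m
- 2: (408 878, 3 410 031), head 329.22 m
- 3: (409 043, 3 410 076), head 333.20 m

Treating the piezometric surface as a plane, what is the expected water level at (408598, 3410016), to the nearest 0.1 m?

Three-point gradient (reference 1): Δ to 2 = (145, 80, +4.19), Δ to 3 = (310, 125, +8.17).
∂h/∂x = +0.01945, ∂h/∂y = +0.01712 (det = -6675).
h(408598, 3410016) = 325.03 + (+0.01945)·(-135) + (+0.01712)·(65) = 325.03 -2.626 +1.113 = 323.516 m.

323.5 m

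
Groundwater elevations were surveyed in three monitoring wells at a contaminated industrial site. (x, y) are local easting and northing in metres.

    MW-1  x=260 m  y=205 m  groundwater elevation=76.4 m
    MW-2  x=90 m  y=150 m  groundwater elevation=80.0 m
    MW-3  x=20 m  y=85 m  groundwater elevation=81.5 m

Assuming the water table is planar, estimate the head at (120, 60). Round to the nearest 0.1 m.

Taking MW-1 as reference: MW-2−MW-1 = (-170, -55, +3.6); MW-3−MW-1 = (-240, -120, +5.1).
Determinant of the coordinate differences = (-170)·(-120) − (-240)·(-55) = 7200.
∂h/∂x = [(+3.6)·(-120) − (+5.1)·(-55)] / 7200 = -0.02104
∂h/∂y = [(-170)·(+5.1) − (-240)·(+3.6)] / 7200 = -0.0004167
h(120, 60) = 76.4 + (-0.02104)·(-140) + (-0.0004167)·(-145) = 76.4 +2.946 +0.060 = 79.406 m.

79.4 m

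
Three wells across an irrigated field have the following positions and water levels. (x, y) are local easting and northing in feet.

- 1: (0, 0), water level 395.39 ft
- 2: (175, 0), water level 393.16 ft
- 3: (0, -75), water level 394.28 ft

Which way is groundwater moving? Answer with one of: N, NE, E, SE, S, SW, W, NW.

SE

∂h/∂x = (393.16 − 395.39) / (175 − 0) = -0.01274
∂h/∂y = (394.28 − 395.39) / (-75 − 0) = +0.01480
Flow = −∇h = (+0.01274 east, -0.01480 north), which points southeast.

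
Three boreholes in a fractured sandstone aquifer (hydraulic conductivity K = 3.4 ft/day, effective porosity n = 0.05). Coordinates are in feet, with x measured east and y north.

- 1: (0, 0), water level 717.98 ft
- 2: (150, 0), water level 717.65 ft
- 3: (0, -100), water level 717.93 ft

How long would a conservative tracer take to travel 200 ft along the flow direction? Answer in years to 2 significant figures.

∂h/∂x = (717.65 − 717.98) / (150 − 0) = -0.002200
∂h/∂y = (717.93 − 717.98) / (-100 − 0) = +0.0005000
|∇h| = √(-0.002200² + 0.0005000²) = 0.002256
Seepage velocity v = K·i/n = 3.4 × 0.002256 / 0.05 = 0.1534 ft/day.
t = 200 / 0.1534 = 1304 days = 3.57 years.

3.6 years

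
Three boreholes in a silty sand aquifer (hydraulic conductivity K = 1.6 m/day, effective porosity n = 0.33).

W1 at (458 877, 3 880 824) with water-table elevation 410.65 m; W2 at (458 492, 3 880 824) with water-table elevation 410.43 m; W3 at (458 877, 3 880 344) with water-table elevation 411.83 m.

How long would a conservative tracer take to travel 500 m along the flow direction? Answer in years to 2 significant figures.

110 years

∂h/∂x = (410.43 − 410.65) / (458492 − 458877) = +0.0005714
∂h/∂y = (411.83 − 410.65) / (3880344 − 3880824) = -0.002458
|∇h| = √(0.0005714² + -0.002458²) = 0.002524
Seepage velocity v = K·i/n = 1.6 × 0.002524 / 0.33 = 0.01224 m/day.
t = 500 / 0.01224 = 4.085e+04 days = 112 years.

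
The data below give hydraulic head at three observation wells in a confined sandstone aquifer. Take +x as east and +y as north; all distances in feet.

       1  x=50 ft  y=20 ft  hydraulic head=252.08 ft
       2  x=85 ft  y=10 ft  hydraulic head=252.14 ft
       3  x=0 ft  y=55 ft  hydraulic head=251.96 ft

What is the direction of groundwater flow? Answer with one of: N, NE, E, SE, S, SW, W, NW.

NW

With h = a·x + b·y + c and 1 as origin, the differences give:
  35·a + (-10)·b = +0.06
  (-50)·a + 35·b = -0.12
Eliminate b (×35 and ×(-10), subtract): 725·a = 0.900 → a = ∂h/∂x = +0.001241
Back-substitute: b = ∂h/∂y = -0.001655.
Flow = −∇h = (-0.001241 east, +0.001655 north), which points northwest.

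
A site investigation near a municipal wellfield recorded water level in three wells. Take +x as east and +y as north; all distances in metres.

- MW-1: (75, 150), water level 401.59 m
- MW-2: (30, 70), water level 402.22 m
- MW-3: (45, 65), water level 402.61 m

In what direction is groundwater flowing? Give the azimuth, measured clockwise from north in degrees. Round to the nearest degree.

314°

Differences from MW-1: to MW-2 (Δx, Δy, Δh) = (-45, -80, +0.63); to MW-3 = (-30, -85, +1.02).
Determinant of the coordinate differences = (-45)·(-85) − (-30)·(-80) = 1425.
∂h/∂x = [(+0.63)·(-85) − (+1.02)·(-80)] / 1425 = +0.01968
∂h/∂y = [(-45)·(+1.02) − (-30)·(+0.63)] / 1425 = -0.01895
Flow direction (−∇h) has components (-0.01968 E, +0.01895 N).
Azimuth = atan2(E, N) = atan2(-0.01968, +0.01895) = 313.9° ≈ 314°.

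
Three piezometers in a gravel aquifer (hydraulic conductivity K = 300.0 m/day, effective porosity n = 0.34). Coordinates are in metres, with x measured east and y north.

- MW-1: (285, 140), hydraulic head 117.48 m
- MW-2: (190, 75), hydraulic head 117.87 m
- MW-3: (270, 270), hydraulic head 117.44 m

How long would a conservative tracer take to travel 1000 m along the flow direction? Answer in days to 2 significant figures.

Taking MW-1 as reference: MW-2−MW-1 = (-95, -65, +0.39); MW-3−MW-1 = (-15, 130, -0.04).
Solve a·Δx + b·Δy = Δh: det = (-95)·130 − (-15)·(-65) = -13325.
∂h/∂x = [(+0.39)·130 − (-0.04)·(-65)] / -13325 = -0.003610
∂h/∂y = [(-95)·(-0.04) − (-15)·(+0.39)] / -13325 = -0.0007242
|∇h| = √(-0.003610² + -0.0007242²) = 0.003682
Seepage velocity v = K·i/n = 300.0 × 0.003682 / 0.34 = 3.249 m/day.
t = 1000 / 3.249 = 307.8 days.

310 days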